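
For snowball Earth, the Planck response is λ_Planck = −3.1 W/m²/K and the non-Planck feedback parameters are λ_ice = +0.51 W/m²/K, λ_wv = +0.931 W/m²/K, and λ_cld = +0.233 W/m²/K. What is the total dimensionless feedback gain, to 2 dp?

0.54

Convert to gains: g_ice = 0.51/3.1 = 0.1645; g_wv = 0.931/3.1 = 0.3003; g_cld = 0.233/3.1 = 0.07516.
Total gain g = 0.53996.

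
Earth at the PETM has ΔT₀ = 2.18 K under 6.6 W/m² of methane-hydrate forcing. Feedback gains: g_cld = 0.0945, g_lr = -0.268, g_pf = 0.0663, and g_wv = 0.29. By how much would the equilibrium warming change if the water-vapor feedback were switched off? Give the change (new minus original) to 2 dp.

Original: g = 0.1828, ΔT = 2.18/(1−0.1828) = 2.6676 K.
Without water-vapor: g' = -0.1072, ΔT' = 2.18/(1+0.1072) = 1.9689 K.
Change = 1.9689 − 2.6676 = -0.70 K.

-0.70 K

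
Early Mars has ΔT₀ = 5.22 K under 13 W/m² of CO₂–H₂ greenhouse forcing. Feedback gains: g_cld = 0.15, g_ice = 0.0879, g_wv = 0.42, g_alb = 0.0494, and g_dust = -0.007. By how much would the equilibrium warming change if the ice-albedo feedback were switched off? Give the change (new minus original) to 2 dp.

-3.95 K

Original: g = 0.7003, ΔT = 5.22/(1−0.7003) = 17.4174 K.
Without ice-albedo: g' = 0.6124, ΔT' = 5.22/(1−0.6124) = 13.4675 K.
Change = 13.4675 − 17.4174 = -3.95 K.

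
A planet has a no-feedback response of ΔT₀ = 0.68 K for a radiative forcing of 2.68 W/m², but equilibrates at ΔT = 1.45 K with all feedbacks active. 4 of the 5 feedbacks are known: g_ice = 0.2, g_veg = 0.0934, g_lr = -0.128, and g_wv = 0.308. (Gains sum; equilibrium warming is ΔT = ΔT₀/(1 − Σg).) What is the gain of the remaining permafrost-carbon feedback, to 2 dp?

0.06

Amplification A = ΔT/ΔT₀ = 1.45/0.68 = 2.132.
Total gain g = 1 − 1/A = 1 − 1/2.132 = 0.531.
Known gains sum to 0.2 + 0.0934 − 0.128 + 0.308 = 0.4734.
g_pf = 0.531 − 0.4734 = 0.06.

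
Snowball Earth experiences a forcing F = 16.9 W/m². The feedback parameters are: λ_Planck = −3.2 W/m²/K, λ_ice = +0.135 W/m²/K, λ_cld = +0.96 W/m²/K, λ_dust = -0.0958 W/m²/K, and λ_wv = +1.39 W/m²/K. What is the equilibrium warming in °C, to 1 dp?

Net feedback parameter λ = (−3.2) + (+0.135) + (+0.96) + (-0.0958) + (+1.39) = -0.8108 W/m²/K.
ΔT = −F/λ = −16.9/(-0.8108) = 20.8 °C.

20.8 °C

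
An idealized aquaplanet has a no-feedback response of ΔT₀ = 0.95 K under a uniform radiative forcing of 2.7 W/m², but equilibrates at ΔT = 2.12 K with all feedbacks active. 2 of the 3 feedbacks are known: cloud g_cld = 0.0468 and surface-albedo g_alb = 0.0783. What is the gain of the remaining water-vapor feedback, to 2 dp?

0.43

Amplification A = ΔT/ΔT₀ = 2.12/0.95 = 2.232.
Total gain g = 1 − 1/A = 1 − 1/2.232 = 0.552.
Known gains sum to 0.0468 + 0.0783 = 0.1251.
g_wv = 0.552 − 0.1251 = 0.43.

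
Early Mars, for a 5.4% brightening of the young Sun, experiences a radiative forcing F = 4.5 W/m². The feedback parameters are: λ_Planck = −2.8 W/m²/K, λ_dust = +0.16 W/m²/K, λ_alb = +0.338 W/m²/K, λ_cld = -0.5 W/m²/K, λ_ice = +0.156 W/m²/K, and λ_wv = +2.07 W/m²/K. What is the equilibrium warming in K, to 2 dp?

Net feedback parameter λ = (−2.8) + (+0.16) + (+0.338) + (-0.5) + (+0.156) + (+2.07) = -0.576 W/m²/K.
ΔT = −F/λ = −4.5/(-0.576) = 7.81 K.

7.81 K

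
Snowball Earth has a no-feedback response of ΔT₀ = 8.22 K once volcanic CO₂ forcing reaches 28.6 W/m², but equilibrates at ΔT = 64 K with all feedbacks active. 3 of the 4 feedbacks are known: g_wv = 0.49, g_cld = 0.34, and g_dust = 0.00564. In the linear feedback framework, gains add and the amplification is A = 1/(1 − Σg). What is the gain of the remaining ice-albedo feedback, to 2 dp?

Amplification A = ΔT/ΔT₀ = 64/8.22 = 7.786.
Total gain g = 1 − 1/A = 1 − 1/7.786 = 0.8716.
Known gains sum to 0.49 + 0.34 + 0.00564 = 0.83564.
g_ice = 0.8716 − 0.83564 = 0.04.

0.04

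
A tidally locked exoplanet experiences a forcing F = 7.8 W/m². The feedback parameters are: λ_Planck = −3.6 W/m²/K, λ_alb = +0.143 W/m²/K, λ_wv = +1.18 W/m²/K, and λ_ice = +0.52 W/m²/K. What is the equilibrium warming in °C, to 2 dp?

4.44 °C

Net feedback parameter λ = (−3.6) + (+0.143) + (+1.18) + (+0.52) = -1.757 W/m²/K.
ΔT = −F/λ = −7.8/(-1.757) = 4.44 °C.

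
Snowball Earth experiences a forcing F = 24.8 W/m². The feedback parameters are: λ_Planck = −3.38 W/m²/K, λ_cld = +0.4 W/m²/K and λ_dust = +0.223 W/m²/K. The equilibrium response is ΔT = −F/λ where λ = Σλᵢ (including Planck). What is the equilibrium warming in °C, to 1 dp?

9.0 °C

Net feedback parameter λ = (−3.38) + (+0.4) + (+0.223) = -2.757 W/m²/K.
ΔT = −F/λ = −24.8/(-2.757) = 9.0 °C.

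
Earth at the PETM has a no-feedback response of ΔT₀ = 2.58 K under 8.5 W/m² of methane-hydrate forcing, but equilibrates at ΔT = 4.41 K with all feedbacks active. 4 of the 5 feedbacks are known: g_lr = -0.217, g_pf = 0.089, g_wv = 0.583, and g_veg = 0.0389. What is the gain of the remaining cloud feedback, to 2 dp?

-0.08

Amplification A = ΔT/ΔT₀ = 4.41/2.58 = 1.709.
Total gain g = 1 − 1/A = 1 − 1/1.709 = 0.4149.
Known gains sum to -0.217 + 0.089 + 0.583 + 0.0389 = 0.4939.
g_cld = 0.4149 − 0.4939 = -0.08.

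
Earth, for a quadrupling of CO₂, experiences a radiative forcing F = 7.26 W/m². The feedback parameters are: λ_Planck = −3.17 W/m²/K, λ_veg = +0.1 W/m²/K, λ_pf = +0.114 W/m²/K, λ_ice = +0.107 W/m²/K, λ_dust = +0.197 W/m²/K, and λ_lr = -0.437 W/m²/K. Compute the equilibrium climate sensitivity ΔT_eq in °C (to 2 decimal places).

Net feedback parameter λ = (−3.17) + (+0.1) + (+0.114) + (+0.107) + (+0.197) + (-0.437) = -3.089 W/m²/K.
ΔT = −F/λ = −7.26/(-3.089) = 2.35 °C.

2.35 °C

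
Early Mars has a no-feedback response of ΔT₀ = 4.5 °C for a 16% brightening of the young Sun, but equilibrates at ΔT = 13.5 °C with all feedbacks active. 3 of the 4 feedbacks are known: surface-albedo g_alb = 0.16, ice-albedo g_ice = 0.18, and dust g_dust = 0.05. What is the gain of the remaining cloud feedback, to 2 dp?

Amplification A = ΔT/ΔT₀ = 13.5/4.5 = 3.
Total gain g = 1 − 1/A = 1 − 1/3 = 0.6667.
Known gains sum to 0.16 + 0.18 + 0.05 = 0.39.
g_cld = 0.6667 − 0.39 = 0.28.

0.28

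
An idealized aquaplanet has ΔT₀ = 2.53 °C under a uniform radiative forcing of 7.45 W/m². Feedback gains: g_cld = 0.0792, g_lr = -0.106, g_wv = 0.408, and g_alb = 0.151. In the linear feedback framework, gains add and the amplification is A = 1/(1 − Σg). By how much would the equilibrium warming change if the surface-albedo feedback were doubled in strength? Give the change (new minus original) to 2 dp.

2.58 °C

Original: g = 0.5322, ΔT = 2.53/(1−0.5322) = 5.4083 °C.
With doubled surface-albedo: g' = 0.6832, ΔT' = 2.53/(1−0.6832) = 7.9861 °C.
Change = 7.9861 − 5.4083 = 2.58 °C.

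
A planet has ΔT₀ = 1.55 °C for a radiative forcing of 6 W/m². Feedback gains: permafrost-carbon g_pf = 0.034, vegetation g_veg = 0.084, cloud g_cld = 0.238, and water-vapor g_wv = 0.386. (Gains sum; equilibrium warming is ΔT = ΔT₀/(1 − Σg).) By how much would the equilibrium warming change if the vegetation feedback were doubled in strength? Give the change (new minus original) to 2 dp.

Original: g = 0.742, ΔT = 1.55/(1−0.742) = 6.0078 °C.
With doubled vegetation: g' = 0.826, ΔT' = 1.55/(1−0.826) = 8.9080 °C.
Change = 8.9080 − 6.0078 = 2.90 °C.

2.90 °C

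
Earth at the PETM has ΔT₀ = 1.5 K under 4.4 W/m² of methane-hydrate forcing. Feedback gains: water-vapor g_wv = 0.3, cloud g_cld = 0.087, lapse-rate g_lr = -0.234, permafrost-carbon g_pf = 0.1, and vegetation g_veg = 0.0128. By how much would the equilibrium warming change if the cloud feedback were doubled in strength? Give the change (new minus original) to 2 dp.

Original: g = 0.2658, ΔT = 1.5/(1−0.2658) = 2.0430 K.
With doubled cloud: g' = 0.3528, ΔT' = 1.5/(1−0.3528) = 2.3177 K.
Change = 2.3177 − 2.0430 = 0.27 K.

0.27 K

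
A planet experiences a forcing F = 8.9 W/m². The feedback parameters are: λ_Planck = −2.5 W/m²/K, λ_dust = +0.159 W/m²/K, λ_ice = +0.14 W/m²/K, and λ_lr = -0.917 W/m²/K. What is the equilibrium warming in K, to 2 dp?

Net feedback parameter λ = (−2.5) + (+0.159) + (+0.14) + (-0.917) = -3.118 W/m²/K.
ΔT = −F/λ = −8.9/(-3.118) = 2.85 K.

2.85 K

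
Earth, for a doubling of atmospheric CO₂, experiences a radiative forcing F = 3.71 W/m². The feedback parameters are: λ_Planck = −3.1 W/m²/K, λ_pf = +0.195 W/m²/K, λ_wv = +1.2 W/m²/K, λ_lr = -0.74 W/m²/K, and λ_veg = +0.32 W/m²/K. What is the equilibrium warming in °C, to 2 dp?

1.75 °C

Net feedback parameter λ = (−3.1) + (+0.195) + (+1.2) + (-0.74) + (+0.32) = -2.125 W/m²/K.
ΔT = −F/λ = −3.71/(-2.125) = 1.75 °C.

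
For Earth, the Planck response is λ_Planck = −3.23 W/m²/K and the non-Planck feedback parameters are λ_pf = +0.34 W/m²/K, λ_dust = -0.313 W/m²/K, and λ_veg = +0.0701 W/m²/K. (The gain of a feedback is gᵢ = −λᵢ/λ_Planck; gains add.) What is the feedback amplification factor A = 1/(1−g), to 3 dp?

Convert to gains: g_pf = 0.34/3.23 = 0.1053; g_dust = -0.313/3.23 = -0.0969; g_veg = 0.0701/3.23 = 0.0217.
Total gain g = 0.0301.
A = 1/(1 − 0.0301) = 1.031.

1.031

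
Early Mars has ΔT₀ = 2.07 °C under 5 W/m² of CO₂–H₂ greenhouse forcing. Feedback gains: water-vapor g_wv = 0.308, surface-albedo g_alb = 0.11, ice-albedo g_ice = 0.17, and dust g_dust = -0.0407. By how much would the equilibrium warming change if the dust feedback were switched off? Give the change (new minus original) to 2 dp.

Original: g = 0.5473, ΔT = 2.07/(1−0.5473) = 4.5726 °C.
Without dust: g' = 0.588, ΔT' = 2.07/(1−0.588) = 5.0243 °C.
Change = 5.0243 − 4.5726 = 0.45 °C.

0.45 °C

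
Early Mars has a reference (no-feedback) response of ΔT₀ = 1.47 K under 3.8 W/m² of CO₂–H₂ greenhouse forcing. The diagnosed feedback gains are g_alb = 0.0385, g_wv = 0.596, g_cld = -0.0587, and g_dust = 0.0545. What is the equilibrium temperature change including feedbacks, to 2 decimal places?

3.98 K

Total gain g = 0.0385 + 0.596 − 0.0587 + 0.0545 = 0.6303.
Amplification A = 1/(1 − 0.6303) = 2.705.
ΔT = 1.47 × 2.705 = 3.98 K.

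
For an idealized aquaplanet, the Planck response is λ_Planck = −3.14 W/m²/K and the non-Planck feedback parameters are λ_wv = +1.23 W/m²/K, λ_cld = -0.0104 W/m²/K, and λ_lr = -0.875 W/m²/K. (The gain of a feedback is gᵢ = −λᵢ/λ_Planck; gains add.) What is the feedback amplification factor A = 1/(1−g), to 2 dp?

Convert to gains: g_wv = 1.23/3.14 = 0.3917; g_cld = -0.0104/3.14 = -0.003312; g_lr = -0.875/3.14 = -0.2787.
Total gain g = 0.109688.
A = 1/(1 − 0.109688) = 1.12.

1.12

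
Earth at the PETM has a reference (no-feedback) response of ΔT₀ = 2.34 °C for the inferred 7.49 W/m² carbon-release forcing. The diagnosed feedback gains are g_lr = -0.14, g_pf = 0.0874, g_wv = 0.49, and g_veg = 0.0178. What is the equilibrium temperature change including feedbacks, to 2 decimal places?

4.30 °C

Total gain g = -0.14 + 0.0874 + 0.49 + 0.0178 = 0.4552.
Amplification A = 1/(1 − 0.4552) = 1.836.
ΔT = 2.34 × 1.836 = 4.30 °C.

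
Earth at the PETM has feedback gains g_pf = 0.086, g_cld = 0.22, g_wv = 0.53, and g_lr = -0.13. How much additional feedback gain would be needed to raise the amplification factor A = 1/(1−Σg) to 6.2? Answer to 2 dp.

Current total gain = 0.706.
Target gain for A = 6.2: g* = 1 − 1/6.2 = 0.8387.
Additional gain needed = 0.8387 − 0.706 = 0.13.

0.13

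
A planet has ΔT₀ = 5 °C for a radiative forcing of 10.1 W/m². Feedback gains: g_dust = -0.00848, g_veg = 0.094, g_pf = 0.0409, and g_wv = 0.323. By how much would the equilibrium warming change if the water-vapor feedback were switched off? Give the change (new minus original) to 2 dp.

-3.36 °C

Original: g = 0.44942, ΔT = 5/(1−0.44942) = 9.0813 °C.
Without water-vapor: g' = 0.12642, ΔT' = 5/(1−0.12642) = 5.7236 °C.
Change = 5.7236 − 9.0813 = -3.36 °C.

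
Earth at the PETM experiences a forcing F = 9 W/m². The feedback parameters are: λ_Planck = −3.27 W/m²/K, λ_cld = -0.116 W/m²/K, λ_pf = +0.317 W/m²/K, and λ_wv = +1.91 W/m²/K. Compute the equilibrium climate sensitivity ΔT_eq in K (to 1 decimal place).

Net feedback parameter λ = (−3.27) + (-0.116) + (+0.317) + (+1.91) = -1.159 W/m²/K.
ΔT = −F/λ = −9/(-1.159) = 7.8 K.

7.8 K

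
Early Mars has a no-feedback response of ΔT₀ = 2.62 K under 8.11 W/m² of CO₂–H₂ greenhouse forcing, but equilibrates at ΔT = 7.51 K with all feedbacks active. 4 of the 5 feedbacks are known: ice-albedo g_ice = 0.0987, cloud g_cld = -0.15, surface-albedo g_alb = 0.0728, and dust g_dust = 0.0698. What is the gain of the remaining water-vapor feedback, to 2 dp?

Amplification A = ΔT/ΔT₀ = 7.51/2.62 = 2.866.
Total gain g = 1 − 1/A = 1 − 1/2.866 = 0.6511.
Known gains sum to 0.0987 − 0.15 + 0.0728 + 0.0698 = 0.0913.
g_wv = 0.6511 − 0.0913 = 0.56.

0.56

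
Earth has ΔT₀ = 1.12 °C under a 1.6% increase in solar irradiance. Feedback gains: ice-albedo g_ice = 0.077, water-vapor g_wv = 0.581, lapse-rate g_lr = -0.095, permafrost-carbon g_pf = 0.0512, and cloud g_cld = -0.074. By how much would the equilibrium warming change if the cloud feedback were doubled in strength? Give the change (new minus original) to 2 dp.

-0.34 °C

Original: g = 0.5402, ΔT = 1.12/(1−0.5402) = 2.4358 °C.
With doubled cloud: g' = 0.4662, ΔT' = 1.12/(1−0.4662) = 2.0982 °C.
Change = 2.0982 − 2.4358 = -0.34 °C.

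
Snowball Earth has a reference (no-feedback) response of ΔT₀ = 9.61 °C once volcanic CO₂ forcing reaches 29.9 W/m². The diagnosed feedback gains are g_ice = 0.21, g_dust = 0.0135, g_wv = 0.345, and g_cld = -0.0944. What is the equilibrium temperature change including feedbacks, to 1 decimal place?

18.3 °C

Total gain g = 0.21 + 0.0135 + 0.345 − 0.0944 = 0.4741.
Amplification A = 1/(1 − 0.4741) = 1.902.
ΔT = 9.61 × 1.902 = 18.3 °C.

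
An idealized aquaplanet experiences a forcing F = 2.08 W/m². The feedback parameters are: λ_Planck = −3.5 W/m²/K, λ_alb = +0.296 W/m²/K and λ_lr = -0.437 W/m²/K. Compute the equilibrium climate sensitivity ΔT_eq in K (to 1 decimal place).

Net feedback parameter λ = (−3.5) + (+0.296) + (-0.437) = -3.641 W/m²/K.
ΔT = −F/λ = −2.08/(-3.641) = 0.6 K.

0.6 K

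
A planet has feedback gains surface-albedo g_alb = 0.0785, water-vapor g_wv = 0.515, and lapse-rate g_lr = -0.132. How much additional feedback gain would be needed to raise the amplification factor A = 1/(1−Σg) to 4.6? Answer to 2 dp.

Current total gain = 0.4615.
Target gain for A = 4.6: g* = 1 − 1/4.6 = 0.7826.
Additional gain needed = 0.7826 − 0.4615 = 0.32.

0.32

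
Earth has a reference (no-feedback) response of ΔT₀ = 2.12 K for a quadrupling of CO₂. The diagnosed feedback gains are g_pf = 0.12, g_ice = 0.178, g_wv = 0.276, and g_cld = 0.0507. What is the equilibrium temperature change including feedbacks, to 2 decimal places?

5.65 K

Total gain g = 0.12 + 0.178 + 0.276 + 0.0507 = 0.6247.
Amplification A = 1/(1 − 0.6247) = 2.665.
ΔT = 2.12 × 2.665 = 5.65 K.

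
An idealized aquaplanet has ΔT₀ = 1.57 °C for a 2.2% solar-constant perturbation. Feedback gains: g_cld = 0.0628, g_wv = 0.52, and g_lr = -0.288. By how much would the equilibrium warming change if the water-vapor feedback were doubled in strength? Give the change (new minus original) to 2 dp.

Original: g = 0.2948, ΔT = 1.57/(1−0.2948) = 2.2263 °C.
With doubled water-vapor: g' = 0.8148, ΔT' = 1.57/(1−0.8148) = 8.4773 °C.
Change = 8.4773 − 2.2263 = 6.25 °C.

6.25 °C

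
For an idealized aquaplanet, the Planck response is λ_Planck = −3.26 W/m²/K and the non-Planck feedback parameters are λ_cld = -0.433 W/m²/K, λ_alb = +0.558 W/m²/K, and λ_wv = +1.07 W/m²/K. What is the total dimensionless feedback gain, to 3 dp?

0.367

Convert to gains: g_cld = -0.433/3.26 = -0.1328; g_alb = 0.558/3.26 = 0.1712; g_wv = 1.07/3.26 = 0.3282.
Total gain g = 0.3666.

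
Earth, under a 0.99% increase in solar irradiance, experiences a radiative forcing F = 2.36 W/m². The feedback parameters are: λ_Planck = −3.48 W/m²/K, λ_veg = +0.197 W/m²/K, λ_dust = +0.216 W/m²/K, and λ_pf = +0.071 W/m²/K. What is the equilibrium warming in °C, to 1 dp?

0.8 °C

Net feedback parameter λ = (−3.48) + (+0.197) + (+0.216) + (+0.071) = -2.996 W/m²/K.
ΔT = −F/λ = −2.36/(-2.996) = 0.8 °C.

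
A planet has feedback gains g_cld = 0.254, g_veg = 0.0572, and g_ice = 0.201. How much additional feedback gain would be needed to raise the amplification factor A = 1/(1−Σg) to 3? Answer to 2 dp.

Current total gain = 0.5122.
Target gain for A = 3: g* = 1 − 1/3 = 0.6667.
Additional gain needed = 0.6667 − 0.5122 = 0.15.

0.15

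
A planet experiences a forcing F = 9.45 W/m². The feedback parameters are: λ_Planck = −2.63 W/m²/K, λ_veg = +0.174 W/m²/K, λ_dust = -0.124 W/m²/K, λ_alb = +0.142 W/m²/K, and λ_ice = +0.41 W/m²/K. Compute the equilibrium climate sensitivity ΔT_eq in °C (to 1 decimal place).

4.7 °C

Net feedback parameter λ = (−2.63) + (+0.174) + (-0.124) + (+0.142) + (+0.41) = -2.028 W/m²/K.
ΔT = −F/λ = −9.45/(-2.028) = 4.7 °C.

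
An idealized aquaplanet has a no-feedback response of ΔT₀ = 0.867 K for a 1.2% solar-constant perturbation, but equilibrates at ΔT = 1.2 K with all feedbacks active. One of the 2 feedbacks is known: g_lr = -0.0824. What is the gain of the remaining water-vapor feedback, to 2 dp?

0.36

Amplification A = ΔT/ΔT₀ = 1.2/0.867 = 1.384.
Total gain g = 1 − 1/A = 1 − 1/1.384 = 0.2775.
The known gain is -0.0824.
g_wv = 0.2775 + 0.0824 = 0.36.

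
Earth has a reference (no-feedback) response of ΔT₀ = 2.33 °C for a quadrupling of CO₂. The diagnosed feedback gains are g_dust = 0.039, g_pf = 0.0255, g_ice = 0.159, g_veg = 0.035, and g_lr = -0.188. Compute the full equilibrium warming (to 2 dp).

Total gain g = 0.039 + 0.0255 + 0.159 + 0.035 − 0.188 = 0.0705.
Amplification A = 1/(1 − 0.0705) = 1.076.
ΔT = 2.33 × 1.076 = 2.51 °C.

2.51 °C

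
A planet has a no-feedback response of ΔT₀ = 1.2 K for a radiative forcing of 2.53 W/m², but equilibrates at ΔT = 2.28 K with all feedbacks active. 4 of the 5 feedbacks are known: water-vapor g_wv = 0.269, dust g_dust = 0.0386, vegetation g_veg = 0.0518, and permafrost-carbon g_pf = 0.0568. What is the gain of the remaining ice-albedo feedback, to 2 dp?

Amplification A = ΔT/ΔT₀ = 2.28/1.2 = 1.9.
Total gain g = 1 − 1/A = 1 − 1/1.9 = 0.4737.
Known gains sum to 0.269 + 0.0386 + 0.0518 + 0.0568 = 0.4162.
g_ice = 0.4737 − 0.4162 = 0.06.

0.06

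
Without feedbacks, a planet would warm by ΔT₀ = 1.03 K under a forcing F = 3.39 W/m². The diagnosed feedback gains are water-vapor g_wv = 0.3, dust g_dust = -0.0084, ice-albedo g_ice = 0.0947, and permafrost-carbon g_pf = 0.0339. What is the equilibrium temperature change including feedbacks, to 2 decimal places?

Total gain g = 0.3 − 0.0084 + 0.0947 + 0.0339 = 0.4202.
Amplification A = 1/(1 − 0.4202) = 1.725.
ΔT = 1.03 × 1.725 = 1.78 K.

1.78 K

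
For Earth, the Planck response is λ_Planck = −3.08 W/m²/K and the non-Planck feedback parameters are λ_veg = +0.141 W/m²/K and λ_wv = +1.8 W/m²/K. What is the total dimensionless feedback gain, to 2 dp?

0.63

Convert to gains: g_veg = 0.141/3.08 = 0.04578; g_wv = 1.8/3.08 = 0.5844.
Total gain g = 0.63018.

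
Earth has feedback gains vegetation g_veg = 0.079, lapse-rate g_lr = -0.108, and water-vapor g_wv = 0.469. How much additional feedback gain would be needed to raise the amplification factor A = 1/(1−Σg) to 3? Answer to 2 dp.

Current total gain = 0.44.
Target gain for A = 3: g* = 1 − 1/3 = 0.6667.
Additional gain needed = 0.6667 − 0.44 = 0.23.

0.23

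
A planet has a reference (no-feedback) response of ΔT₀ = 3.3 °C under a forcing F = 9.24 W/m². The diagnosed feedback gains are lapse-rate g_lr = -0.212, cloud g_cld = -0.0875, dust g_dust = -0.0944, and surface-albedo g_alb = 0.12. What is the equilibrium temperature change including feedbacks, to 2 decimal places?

2.59 °C

Total gain g = -0.212 − 0.0875 − 0.0944 + 0.12 = -0.2739.
Amplification A = 1/(1 + 0.2739) = 0.785.
ΔT = 3.3 × 0.785 = 2.59 °C.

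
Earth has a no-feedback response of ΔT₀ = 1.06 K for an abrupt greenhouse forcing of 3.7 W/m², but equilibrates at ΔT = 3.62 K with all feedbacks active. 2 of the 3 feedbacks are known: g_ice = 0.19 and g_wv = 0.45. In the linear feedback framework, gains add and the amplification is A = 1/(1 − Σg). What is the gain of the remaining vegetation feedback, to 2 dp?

Amplification A = ΔT/ΔT₀ = 3.62/1.06 = 3.415.
Total gain g = 1 − 1/A = 1 − 1/3.415 = 0.7072.
Known gains sum to 0.19 + 0.45 = 0.64.
g_veg = 0.7072 − 0.64 = 0.07.

0.07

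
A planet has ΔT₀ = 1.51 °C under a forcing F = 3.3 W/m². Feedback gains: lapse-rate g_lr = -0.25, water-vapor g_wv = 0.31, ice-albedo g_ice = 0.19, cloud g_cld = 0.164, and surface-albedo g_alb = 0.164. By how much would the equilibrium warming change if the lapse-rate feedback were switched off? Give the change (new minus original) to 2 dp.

Original: g = 0.578, ΔT = 1.51/(1−0.578) = 3.5782 °C.
Without lapse-rate: g' = 0.828, ΔT' = 1.51/(1−0.828) = 8.7791 °C.
Change = 8.7791 − 3.5782 = 5.20 °C.

5.20 °C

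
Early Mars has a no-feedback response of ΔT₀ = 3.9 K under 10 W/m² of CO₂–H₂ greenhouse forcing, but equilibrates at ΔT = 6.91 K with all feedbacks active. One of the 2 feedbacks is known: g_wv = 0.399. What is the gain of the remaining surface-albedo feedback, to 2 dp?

Amplification A = ΔT/ΔT₀ = 6.91/3.9 = 1.772.
Total gain g = 1 − 1/A = 1 − 1/1.772 = 0.4357.
The known gain is 0.399.
g_alb = 0.4357 − 0.399 = 0.04.

0.04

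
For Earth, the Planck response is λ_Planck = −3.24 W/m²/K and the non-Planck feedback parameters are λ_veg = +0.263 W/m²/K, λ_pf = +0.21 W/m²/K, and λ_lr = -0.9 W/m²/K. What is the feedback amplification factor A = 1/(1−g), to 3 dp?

0.884

Convert to gains: g_veg = 0.263/3.24 = 0.08117; g_pf = 0.21/3.24 = 0.06481; g_lr = -0.9/3.24 = -0.2778.
Total gain g = -0.13182.
A = 1/(1 + 0.13182) = 0.884.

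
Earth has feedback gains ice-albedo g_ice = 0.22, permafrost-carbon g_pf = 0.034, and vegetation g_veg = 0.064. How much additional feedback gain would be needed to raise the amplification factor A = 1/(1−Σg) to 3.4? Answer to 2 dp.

Current total gain = 0.318.
Target gain for A = 3.4: g* = 1 − 1/3.4 = 0.7059.
Additional gain needed = 0.7059 − 0.318 = 0.39.

0.39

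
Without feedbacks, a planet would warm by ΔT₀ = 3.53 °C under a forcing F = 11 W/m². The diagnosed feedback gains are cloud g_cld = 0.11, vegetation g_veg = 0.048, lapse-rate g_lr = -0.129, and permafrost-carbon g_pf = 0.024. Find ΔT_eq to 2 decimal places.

3.73 °C

Total gain g = 0.11 + 0.048 − 0.129 + 0.024 = 0.053.
Amplification A = 1/(1 − 0.053) = 1.056.
ΔT = 3.53 × 1.056 = 3.73 °C.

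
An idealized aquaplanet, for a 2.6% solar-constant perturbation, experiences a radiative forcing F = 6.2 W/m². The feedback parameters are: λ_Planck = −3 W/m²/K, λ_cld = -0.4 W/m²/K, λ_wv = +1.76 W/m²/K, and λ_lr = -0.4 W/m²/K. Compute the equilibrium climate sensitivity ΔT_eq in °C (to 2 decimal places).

3.04 °C

Net feedback parameter λ = (−3) + (-0.4) + (+1.76) + (-0.4) = -2.04 W/m²/K.
ΔT = −F/λ = −6.2/(-2.04) = 3.04 °C.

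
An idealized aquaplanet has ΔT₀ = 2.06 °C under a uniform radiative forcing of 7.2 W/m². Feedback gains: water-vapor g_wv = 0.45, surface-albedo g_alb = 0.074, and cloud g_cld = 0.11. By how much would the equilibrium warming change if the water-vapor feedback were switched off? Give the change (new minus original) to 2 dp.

-3.10 °C

Original: g = 0.634, ΔT = 2.06/(1−0.634) = 5.6284 °C.
Without water-vapor: g' = 0.184, ΔT' = 2.06/(1−0.184) = 2.5245 °C.
Change = 2.5245 − 5.6284 = -3.10 °C.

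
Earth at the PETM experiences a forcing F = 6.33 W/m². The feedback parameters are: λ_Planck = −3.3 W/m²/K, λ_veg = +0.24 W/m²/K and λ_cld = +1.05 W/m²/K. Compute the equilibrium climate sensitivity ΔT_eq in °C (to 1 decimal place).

Net feedback parameter λ = (−3.3) + (+0.24) + (+1.05) = -2.01 W/m²/K.
ΔT = −F/λ = −6.33/(-2.01) = 3.1 °C.

3.1 °C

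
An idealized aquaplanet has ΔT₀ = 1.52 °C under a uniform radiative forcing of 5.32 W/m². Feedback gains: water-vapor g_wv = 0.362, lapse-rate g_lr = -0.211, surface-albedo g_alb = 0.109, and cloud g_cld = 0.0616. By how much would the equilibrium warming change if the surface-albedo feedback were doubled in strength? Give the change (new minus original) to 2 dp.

0.43 °C

Original: g = 0.3216, ΔT = 1.52/(1−0.3216) = 2.2406 °C.
With doubled surface-albedo: g' = 0.4306, ΔT' = 1.52/(1−0.4306) = 2.6695 °C.
Change = 2.6695 − 2.2406 = 0.43 °C.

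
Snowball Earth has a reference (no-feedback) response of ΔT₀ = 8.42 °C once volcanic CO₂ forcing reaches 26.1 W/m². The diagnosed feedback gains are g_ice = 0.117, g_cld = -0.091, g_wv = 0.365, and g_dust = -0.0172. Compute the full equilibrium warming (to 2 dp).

13.45 °C

Total gain g = 0.117 − 0.091 + 0.365 − 0.0172 = 0.3738.
Amplification A = 1/(1 − 0.3738) = 1.597.
ΔT = 8.42 × 1.597 = 13.45 °C.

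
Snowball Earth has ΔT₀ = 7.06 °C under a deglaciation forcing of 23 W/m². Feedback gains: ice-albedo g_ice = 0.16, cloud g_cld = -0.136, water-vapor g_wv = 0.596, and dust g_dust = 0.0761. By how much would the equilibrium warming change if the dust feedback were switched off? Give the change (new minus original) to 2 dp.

-4.65 °C

Original: g = 0.6961, ΔT = 7.06/(1−0.6961) = 23.2313 °C.
Without dust: g' = 0.62, ΔT' = 7.06/(1−0.62) = 18.5789 °C.
Change = 18.5789 − 23.2313 = -4.65 °C.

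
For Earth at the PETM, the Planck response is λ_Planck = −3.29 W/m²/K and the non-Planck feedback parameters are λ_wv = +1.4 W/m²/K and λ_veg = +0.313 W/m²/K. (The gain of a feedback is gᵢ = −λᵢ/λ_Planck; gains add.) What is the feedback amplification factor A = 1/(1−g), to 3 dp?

Convert to gains: g_wv = 1.4/3.29 = 0.4255; g_veg = 0.313/3.29 = 0.09514.
Total gain g = 0.52064.
A = 1/(1 − 0.52064) = 2.086.

2.086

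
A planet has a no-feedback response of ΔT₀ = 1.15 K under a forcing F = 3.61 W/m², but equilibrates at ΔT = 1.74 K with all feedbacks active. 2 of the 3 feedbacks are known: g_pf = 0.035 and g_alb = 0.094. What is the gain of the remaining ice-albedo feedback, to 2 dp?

0.21

Amplification A = ΔT/ΔT₀ = 1.74/1.15 = 1.513.
Total gain g = 1 − 1/A = 1 − 1/1.513 = 0.3391.
Known gains sum to 0.035 + 0.094 = 0.129.
g_ice = 0.3391 − 0.129 = 0.21.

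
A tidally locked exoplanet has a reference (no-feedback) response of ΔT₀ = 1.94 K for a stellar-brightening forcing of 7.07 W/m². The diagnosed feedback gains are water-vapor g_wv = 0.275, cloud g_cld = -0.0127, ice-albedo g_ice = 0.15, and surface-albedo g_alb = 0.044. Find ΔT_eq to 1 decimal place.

3.6 K

Total gain g = 0.275 − 0.0127 + 0.15 + 0.044 = 0.4563.
Amplification A = 1/(1 − 0.4563) = 1.839.
ΔT = 1.94 × 1.839 = 3.6 K.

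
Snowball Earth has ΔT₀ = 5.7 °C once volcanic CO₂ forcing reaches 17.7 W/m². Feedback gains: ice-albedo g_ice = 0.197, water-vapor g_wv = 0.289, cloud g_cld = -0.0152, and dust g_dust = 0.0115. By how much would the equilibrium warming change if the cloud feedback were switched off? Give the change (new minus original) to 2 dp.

0.33 °C

Original: g = 0.4823, ΔT = 5.7/(1−0.4823) = 11.0102 °C.
Without cloud: g' = 0.4975, ΔT' = 5.7/(1−0.4975) = 11.3433 °C.
Change = 11.3433 − 11.0102 = 0.33 °C.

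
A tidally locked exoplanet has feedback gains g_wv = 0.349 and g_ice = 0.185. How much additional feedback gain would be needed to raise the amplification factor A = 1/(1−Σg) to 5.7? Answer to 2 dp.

Current total gain = 0.534.
Target gain for A = 5.7: g* = 1 − 1/5.7 = 0.8246.
Additional gain needed = 0.8246 − 0.534 = 0.29.

0.29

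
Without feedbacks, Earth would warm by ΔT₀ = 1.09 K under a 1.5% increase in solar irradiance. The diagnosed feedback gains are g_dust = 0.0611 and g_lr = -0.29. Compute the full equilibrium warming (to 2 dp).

0.89 K

Total gain g = 0.0611 − 0.29 = -0.2289.
Amplification A = 1/(1 + 0.2289) = 0.8137.
ΔT = 1.09 × 0.8137 = 0.89 K.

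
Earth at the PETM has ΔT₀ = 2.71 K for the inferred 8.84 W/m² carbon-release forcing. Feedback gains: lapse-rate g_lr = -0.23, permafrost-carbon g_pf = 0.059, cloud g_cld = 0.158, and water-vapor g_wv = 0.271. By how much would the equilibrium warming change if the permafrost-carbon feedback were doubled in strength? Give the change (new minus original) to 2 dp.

Original: g = 0.258, ΔT = 2.71/(1−0.258) = 3.6523 K.
With doubled permafrost-carbon: g' = 0.317, ΔT' = 2.71/(1−0.317) = 3.9678 K.
Change = 3.9678 − 3.6523 = 0.32 K.

0.32 K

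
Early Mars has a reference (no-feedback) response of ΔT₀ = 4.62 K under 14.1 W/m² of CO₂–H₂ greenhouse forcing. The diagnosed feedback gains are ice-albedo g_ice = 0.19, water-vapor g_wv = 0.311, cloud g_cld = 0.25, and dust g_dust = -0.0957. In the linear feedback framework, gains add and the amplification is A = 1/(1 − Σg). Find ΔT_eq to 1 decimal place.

13.4 K

Total gain g = 0.19 + 0.311 + 0.25 − 0.0957 = 0.6553.
Amplification A = 1/(1 − 0.6553) = 2.901.
ΔT = 4.62 × 2.901 = 13.4 K.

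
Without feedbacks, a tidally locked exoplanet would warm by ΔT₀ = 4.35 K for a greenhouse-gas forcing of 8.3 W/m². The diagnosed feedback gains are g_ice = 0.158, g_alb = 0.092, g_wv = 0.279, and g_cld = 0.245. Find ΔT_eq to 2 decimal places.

19.25 K

Total gain g = 0.158 + 0.092 + 0.279 + 0.245 = 0.774.
Amplification A = 1/(1 − 0.774) = 4.425.
ΔT = 4.35 × 4.425 = 19.25 K.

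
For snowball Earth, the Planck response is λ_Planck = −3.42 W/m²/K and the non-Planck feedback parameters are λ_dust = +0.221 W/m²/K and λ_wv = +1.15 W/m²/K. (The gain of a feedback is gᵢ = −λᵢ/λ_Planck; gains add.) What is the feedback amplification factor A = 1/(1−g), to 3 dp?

1.669

Convert to gains: g_dust = 0.221/3.42 = 0.06462; g_wv = 1.15/3.42 = 0.3363.
Total gain g = 0.40092.
A = 1/(1 − 0.40092) = 1.669.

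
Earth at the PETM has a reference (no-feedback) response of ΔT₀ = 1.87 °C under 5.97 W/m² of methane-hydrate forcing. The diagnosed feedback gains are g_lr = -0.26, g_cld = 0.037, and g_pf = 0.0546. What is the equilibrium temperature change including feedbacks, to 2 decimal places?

Total gain g = -0.26 + 0.037 + 0.0546 = -0.1684.
Amplification A = 1/(1 + 0.1684) = 0.8559.
ΔT = 1.87 × 0.8559 = 1.60 °C.

1.60 °C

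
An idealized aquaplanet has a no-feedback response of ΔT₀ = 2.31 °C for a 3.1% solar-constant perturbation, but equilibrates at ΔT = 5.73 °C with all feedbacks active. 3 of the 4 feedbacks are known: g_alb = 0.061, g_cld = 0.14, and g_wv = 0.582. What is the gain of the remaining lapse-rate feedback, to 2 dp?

-0.19

Amplification A = ΔT/ΔT₀ = 5.73/2.31 = 2.481.
Total gain g = 1 − 1/A = 1 − 1/2.481 = 0.5969.
Known gains sum to 0.061 + 0.14 + 0.582 = 0.783.
g_lr = 0.5969 − 0.783 = -0.19.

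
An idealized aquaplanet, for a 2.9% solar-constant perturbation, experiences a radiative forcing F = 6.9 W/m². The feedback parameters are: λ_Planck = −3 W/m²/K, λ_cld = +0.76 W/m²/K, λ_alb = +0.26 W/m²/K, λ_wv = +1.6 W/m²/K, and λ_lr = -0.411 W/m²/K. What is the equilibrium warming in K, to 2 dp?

8.72 K

Net feedback parameter λ = (−3) + (+0.76) + (+0.26) + (+1.6) + (-0.411) = -0.791 W/m²/K.
ΔT = −F/λ = −6.9/(-0.791) = 8.72 K.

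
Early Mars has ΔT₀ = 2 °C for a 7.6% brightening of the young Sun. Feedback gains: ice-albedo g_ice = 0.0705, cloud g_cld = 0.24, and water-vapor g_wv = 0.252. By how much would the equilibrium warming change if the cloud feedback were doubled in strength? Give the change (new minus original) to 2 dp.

5.56 °C

Original: g = 0.5625, ΔT = 2/(1−0.5625) = 4.5714 °C.
With doubled cloud: g' = 0.8025, ΔT' = 2/(1−0.8025) = 10.1266 °C.
Change = 10.1266 − 4.5714 = 5.56 °C.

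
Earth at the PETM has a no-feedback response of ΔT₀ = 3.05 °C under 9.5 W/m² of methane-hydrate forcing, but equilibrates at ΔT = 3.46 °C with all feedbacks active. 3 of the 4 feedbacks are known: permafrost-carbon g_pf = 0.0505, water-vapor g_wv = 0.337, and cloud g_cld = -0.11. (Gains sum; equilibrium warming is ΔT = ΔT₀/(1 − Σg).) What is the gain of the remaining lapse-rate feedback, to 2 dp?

-0.16

Amplification A = ΔT/ΔT₀ = 3.46/3.05 = 1.134.
Total gain g = 1 − 1/A = 1 − 1/1.134 = 0.1182.
Known gains sum to 0.0505 + 0.337 − 0.11 = 0.2775.
g_lr = 0.1182 − 0.2775 = -0.16.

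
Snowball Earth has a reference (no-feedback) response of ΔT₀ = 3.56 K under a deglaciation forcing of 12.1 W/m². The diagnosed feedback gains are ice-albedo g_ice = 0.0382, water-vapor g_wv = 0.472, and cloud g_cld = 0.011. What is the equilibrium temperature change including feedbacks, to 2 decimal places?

Total gain g = 0.0382 + 0.472 + 0.011 = 0.5212.
Amplification A = 1/(1 − 0.5212) = 2.089.
ΔT = 3.56 × 2.089 = 7.44 K.

7.44 K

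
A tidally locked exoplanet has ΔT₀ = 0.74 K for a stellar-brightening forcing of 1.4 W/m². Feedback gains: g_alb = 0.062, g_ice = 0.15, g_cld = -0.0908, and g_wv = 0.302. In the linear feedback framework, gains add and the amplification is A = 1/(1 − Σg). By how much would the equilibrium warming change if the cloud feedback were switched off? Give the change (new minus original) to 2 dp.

0.24 K

Original: g = 0.4232, ΔT = 0.74/(1−0.4232) = 1.2829 K.
Without cloud: g' = 0.514, ΔT' = 0.74/(1−0.514) = 1.5226 K.
Change = 1.5226 − 1.2829 = 0.24 K.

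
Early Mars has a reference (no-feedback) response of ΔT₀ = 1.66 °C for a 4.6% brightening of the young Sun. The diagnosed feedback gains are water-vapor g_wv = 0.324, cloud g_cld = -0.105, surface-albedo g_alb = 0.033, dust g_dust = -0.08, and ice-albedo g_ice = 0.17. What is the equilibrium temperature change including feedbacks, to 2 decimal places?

Total gain g = 0.324 − 0.105 + 0.033 − 0.08 + 0.17 = 0.342.
Amplification A = 1/(1 − 0.342) = 1.52.
ΔT = 1.66 × 1.52 = 2.52 °C.

2.52 °C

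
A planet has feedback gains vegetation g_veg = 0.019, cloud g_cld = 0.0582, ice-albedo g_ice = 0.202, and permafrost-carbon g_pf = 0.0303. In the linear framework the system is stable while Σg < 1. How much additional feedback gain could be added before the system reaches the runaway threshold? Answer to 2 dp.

0.69

Current total gain = 0.019 + 0.0582 + 0.202 + 0.0303 = 0.3095.
Margin to runaway = 1 − 0.3095 = 0.69.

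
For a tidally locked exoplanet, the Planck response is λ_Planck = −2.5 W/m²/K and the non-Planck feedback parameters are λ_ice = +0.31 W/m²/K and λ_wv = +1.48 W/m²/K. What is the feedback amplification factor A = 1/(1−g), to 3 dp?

Convert to gains: g_ice = 0.31/2.5 = 0.124; g_wv = 1.48/2.5 = 0.592.
Total gain g = 0.716.
A = 1/(1 − 0.716) = 3.521.

3.521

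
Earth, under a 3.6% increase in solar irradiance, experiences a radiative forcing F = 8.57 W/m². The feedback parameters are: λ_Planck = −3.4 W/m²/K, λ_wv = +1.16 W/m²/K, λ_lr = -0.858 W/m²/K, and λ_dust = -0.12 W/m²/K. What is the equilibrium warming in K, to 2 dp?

Net feedback parameter λ = (−3.4) + (+1.16) + (-0.858) + (-0.12) = -3.218 W/m²/K.
ΔT = −F/λ = −8.57/(-3.218) = 2.66 K.

2.66 K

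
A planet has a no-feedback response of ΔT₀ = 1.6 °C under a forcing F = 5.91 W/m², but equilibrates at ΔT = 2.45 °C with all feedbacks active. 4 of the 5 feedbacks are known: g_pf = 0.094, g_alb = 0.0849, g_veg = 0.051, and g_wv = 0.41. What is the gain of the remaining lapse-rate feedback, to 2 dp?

Amplification A = ΔT/ΔT₀ = 2.45/1.6 = 1.531.
Total gain g = 1 − 1/A = 1 − 1/1.531 = 0.3468.
Known gains sum to 0.094 + 0.0849 + 0.051 + 0.41 = 0.6399.
g_lr = 0.3468 − 0.6399 = -0.29.

-0.29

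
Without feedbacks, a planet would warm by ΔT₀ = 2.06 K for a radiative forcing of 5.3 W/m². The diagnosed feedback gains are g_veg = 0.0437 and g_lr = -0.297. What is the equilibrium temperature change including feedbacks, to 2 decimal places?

1.64 K

Total gain g = 0.0437 − 0.297 = -0.2533.
Amplification A = 1/(1 + 0.2533) = 0.7979.
ΔT = 2.06 × 0.7979 = 1.64 K.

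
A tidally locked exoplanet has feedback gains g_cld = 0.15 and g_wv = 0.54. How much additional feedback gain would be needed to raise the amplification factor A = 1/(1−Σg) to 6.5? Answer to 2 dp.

0.16

Current total gain = 0.69.
Target gain for A = 6.5: g* = 1 − 1/6.5 = 0.8462.
Additional gain needed = 0.8462 − 0.69 = 0.16.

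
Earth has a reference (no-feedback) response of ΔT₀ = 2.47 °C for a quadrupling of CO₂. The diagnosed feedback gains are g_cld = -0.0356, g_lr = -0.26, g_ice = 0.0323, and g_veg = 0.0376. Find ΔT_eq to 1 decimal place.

Total gain g = -0.0356 − 0.26 + 0.0323 + 0.0376 = -0.2257.
Amplification A = 1/(1 + 0.2257) = 0.8159.
ΔT = 2.47 × 0.8159 = 2.0 °C.

2.0 °C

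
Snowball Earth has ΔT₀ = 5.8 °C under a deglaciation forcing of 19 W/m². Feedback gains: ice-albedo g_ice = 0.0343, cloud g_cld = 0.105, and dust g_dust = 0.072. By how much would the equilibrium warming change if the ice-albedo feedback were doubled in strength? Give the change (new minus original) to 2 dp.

0.33 °C

Original: g = 0.2113, ΔT = 5.8/(1−0.2113) = 7.3539 °C.
With doubled ice-albedo: g' = 0.2456, ΔT' = 5.8/(1−0.2456) = 7.6882 °C.
Change = 7.6882 − 7.3539 = 0.33 °C.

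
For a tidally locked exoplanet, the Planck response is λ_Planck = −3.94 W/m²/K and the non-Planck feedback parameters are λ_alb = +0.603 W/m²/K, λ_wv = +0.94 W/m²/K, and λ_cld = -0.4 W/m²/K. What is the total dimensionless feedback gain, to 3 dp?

0.290

Convert to gains: g_alb = 0.603/3.94 = 0.153; g_wv = 0.94/3.94 = 0.2386; g_cld = -0.4/3.94 = -0.1015.
Total gain g = 0.2901.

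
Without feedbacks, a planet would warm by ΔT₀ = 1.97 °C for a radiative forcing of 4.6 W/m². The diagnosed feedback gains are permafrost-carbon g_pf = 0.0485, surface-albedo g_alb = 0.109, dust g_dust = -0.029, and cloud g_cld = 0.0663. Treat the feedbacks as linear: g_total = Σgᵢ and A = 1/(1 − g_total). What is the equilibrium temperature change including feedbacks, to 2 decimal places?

Total gain g = 0.0485 + 0.109 − 0.029 + 0.0663 = 0.1948.
Amplification A = 1/(1 − 0.1948) = 1.242.
ΔT = 1.97 × 1.242 = 2.45 °C.

2.45 °C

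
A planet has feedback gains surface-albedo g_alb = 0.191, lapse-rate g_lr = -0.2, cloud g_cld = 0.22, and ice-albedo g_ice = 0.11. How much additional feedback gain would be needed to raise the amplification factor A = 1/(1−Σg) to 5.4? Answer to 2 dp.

Current total gain = 0.321.
Target gain for A = 5.4: g* = 1 − 1/5.4 = 0.8148.
Additional gain needed = 0.8148 − 0.321 = 0.49.

0.49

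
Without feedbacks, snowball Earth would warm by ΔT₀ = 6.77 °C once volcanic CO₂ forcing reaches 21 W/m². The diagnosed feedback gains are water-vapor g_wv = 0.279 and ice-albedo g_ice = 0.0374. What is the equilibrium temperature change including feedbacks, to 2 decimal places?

Total gain g = 0.279 + 0.0374 = 0.3164.
Amplification A = 1/(1 − 0.3164) = 1.463.
ΔT = 6.77 × 1.463 = 9.90 °C.

9.90 °C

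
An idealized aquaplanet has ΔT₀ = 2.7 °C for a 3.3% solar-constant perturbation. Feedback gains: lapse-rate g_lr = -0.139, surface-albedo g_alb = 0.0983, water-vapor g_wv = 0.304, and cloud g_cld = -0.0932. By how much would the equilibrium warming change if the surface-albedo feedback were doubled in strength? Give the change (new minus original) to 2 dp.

Original: g = 0.1701, ΔT = 2.7/(1−0.1701) = 3.2534 °C.
With doubled surface-albedo: g' = 0.2684, ΔT' = 2.7/(1−0.2684) = 3.6905 °C.
Change = 3.6905 − 3.2534 = 0.44 °C.

0.44 °C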